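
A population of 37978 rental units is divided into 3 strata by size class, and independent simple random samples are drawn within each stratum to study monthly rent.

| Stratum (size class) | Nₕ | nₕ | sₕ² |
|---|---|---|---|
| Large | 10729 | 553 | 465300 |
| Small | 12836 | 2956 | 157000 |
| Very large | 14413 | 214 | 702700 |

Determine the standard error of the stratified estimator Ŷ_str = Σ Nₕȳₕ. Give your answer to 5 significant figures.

877840

Var(Ŷ_str) = Σₕ Nₕ²(1 − fₕ)sₕ²/nₕ.
Large: 10729²·(1 − 553/10729)·465300/553 = 9.186377 × 10^10.
Small: 12836²·(1 − 2956/12836)·157000/2956 = 6.7356867 × 10^9.
Very large: 14413²·(1 − 214/14413)·702700/214 = 6.7199853 × 10^11.
Sum = 7.7059799 × 10^11.
SE = √(7.7059799 × 10^11) = 877840.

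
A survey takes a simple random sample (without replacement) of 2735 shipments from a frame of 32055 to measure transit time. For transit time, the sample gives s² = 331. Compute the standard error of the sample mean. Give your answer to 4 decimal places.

Under SRS without replacement, Var(ȳ) = (1 − f)·s²/n with f = n/N = 2735/32055 = 0.08532210.
Var(ȳ) = (1 − 0.08532210)·331/2735 = 0.91467790·0.12102377 = 0.11069776.
SE(ȳ) = √(0.11069776) = 0.3327.

0.3327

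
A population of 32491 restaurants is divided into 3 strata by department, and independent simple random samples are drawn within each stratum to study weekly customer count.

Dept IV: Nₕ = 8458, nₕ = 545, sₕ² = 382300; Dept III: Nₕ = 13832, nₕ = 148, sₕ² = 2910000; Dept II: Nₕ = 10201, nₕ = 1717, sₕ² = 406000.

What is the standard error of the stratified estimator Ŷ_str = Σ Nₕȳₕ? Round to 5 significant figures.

Var(Ŷ_str) = Σₕ Nₕ²(1 − fₕ)sₕ²/nₕ.
Dept IV: 8458²·(1 − 545/8458)·382300/545 = 4.6947951 × 10^10.
Dept III: 13832²·(1 − 148/13832)·2910000/148 = 3.7215968 × 10^12.
Dept II: 10201²·(1 − 1717/10201)·406000/1717 = 2.0464406 × 10^10.
Sum = 3.7890092 × 10^12.
SE = √(3.7890092 × 10^12) = 1.9465 × 10^6.

1.9465 × 10^6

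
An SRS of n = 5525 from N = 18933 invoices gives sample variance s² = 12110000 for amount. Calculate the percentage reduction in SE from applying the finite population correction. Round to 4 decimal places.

15.8465

f = n/N = 5525/18933 = 0.29181852.
SE_no-fpc = √(s²/n) = 46.817253; SE_fpc = √((1−f)s²/n) = 39.398366.
Ratio = √(1−f) = 0.84153519. Reduction = 100·(1 − 0.84153519) = 15.8465%.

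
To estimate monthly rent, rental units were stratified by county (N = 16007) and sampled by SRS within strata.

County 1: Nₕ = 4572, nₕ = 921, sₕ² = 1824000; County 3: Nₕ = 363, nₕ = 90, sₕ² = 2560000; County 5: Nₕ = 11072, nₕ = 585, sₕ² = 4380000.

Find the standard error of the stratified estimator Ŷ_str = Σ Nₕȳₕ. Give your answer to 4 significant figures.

951400

Var(Ŷ_str) = Σₕ Nₕ²(1 − fₕ)sₕ²/nₕ.
County 1: 4572²·(1 − 921/4572)·1824000/921 = 3.3058509 × 10^10.
County 3: 363²·(1 − 90/363)·2560000/90 = 2.818816 × 10^9.
County 5: 11072²·(1 − 585/11072)·4380000/585 = 8.6935186 × 10^11.
Sum = 9.0522919 × 10^11.
SE = √(9.0522919 × 10^11) = 951400.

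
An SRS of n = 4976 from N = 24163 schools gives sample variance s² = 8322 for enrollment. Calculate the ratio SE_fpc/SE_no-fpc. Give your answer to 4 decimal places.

0.8911

f = n/N = 4976/24163 = 0.20593469.
SE_no-fpc = √(s²/n) = 1.2932237; SE_fpc = √((1−f)s²/n) = 1.1523961.
Ratio = √(1−f) = 0.89110342.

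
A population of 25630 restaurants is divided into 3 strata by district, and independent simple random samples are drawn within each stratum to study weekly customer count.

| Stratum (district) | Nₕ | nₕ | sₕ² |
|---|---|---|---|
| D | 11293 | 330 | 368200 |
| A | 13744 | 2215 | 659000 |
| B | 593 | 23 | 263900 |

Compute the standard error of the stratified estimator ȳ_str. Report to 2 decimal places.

16.97

Var(ȳ_str) = Σₕ Wₕ²(1 − fₕ)sₕ²/nₕ with Wₕ = Nₕ/N, N = 25630.
D: Wₕ = 0.44061647; term = 0.44061647²·(1 − 0.02922164)·368200/330 = 210.28649.
A: Wₕ = 0.53624659; term = 0.53624659²·(1 − 0.16116123)·659000/2215 = 71.766085.
B: Wₕ = 0.02313695; term = 0.02313695²·(1 − 0.03878583)·263900/23 = 5.9039666.
Sum = 287.95654.
SE = √(287.95654) = 16.97.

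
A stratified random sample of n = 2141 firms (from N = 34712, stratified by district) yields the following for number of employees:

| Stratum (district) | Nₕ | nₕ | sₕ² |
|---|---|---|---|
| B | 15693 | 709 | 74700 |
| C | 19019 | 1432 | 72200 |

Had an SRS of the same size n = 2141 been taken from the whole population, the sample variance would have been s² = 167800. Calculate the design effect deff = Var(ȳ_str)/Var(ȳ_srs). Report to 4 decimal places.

0.4699

Var(ȳ_str) = Σ Wₕ²(1−fₕ)sₕ²/nₕ with Wₕ = Nₕ/34712:
  B: (15693/34712)²·(1−709/15693)·74700/709 = 20.561218
  C: (19019/34712)²·(1−1432/19019)·72200/1432 = 13.996336
  → Var(ȳ_str) = 34.557554.
Var(ȳ_srs) = (1 − 2141/34712)·167800/2141 = 73.540528.
deff = 34.557554 / 73.540528 = 0.4699.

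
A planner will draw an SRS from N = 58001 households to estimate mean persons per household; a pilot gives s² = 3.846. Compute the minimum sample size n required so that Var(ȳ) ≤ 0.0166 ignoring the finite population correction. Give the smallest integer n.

232

Without fpc, n₀ = s²/D = 3.846/0.0166 = 231.6867.
Rounding up, n = 232.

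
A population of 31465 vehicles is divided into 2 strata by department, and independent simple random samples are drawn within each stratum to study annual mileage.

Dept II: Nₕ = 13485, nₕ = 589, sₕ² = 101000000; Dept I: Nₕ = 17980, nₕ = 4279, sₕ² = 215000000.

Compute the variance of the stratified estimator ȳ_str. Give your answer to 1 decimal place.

Var(ȳ_str) = Σₕ Wₕ²(1 − fₕ)sₕ²/nₕ with Wₕ = Nₕ/N, N = 31465.
Dept II: Wₕ = 0.42857143; term = 0.42857143²·(1 − 0.04367816)·101000000/589 = 30120.112.
Dept I: Wₕ = 0.57142857; term = 0.57142857²·(1 − 0.23798665)·215000000/4279 = 12502.091.
Sum = 42622.203.

42622.2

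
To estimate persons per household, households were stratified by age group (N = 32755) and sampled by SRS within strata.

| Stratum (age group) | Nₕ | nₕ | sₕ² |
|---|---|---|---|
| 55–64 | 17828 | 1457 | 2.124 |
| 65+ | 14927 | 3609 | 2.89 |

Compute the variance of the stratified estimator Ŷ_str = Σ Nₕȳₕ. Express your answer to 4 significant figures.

Var(Ŷ_str) = Σₕ Nₕ²(1 − fₕ)sₕ²/nₕ.
55–64: 17828²·(1 − 1457/17828)·2.124/1457 = 425473.77.
65+: 14927²·(1 − 3609/14927)·2.89/3609 = 135286.1.
Sum = 560759.87.

560800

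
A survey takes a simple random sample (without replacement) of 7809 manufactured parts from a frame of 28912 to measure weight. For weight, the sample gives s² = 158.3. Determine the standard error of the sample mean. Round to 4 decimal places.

Under SRS without replacement, Var(ȳ) = (1 − f)·s²/n with f = n/N = 7809/28912 = 0.27009546.
Var(ȳ) = (1 − 0.27009546)·158.3/7809 = 0.72990454·0.020271482 = 0.014796246.
SE(ȳ) = √(0.014796246) = 0.1216.

0.1216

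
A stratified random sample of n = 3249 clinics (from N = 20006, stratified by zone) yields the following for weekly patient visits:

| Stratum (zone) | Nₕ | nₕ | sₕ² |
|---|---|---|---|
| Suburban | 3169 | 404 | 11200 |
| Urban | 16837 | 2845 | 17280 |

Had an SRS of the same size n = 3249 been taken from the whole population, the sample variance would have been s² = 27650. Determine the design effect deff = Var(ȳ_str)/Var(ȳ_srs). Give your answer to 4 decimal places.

0.5867

Var(ȳ_str) = Σ Wₕ²(1−fₕ)sₕ²/nₕ with Wₕ = Nₕ/20006:
  Suburban: (3169/20006)²·(1−404/3169)·11200/404 = 0.60692287
  Urban: (16837/20006)²·(1−2845/16837)·17280/2845 = 3.5750774
  → Var(ȳ_str) = 4.1820003.
Var(ȳ_srs) = (1 − 3249/20006)·27650/3249 = 7.1282255.
deff = 4.1820003 / 7.1282255 = 0.5867.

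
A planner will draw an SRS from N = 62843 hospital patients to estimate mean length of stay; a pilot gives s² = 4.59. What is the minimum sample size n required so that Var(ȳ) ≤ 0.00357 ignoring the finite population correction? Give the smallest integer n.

1286

Without fpc, n₀ = s²/D = 4.59/0.00357 = 1285.7143.
Rounding up, n = 1286.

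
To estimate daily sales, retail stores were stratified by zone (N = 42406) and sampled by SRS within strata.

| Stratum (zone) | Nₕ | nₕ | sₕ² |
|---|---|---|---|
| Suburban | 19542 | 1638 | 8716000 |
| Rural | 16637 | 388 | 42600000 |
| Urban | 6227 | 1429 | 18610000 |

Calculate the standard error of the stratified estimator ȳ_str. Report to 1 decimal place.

133.3

Var(ȳ_str) = Σₕ Wₕ²(1 − fₕ)sₕ²/nₕ with Wₕ = Nₕ/N, N = 42406.
Suburban: Wₕ = 0.46083101; term = 0.46083101²·(1 − 0.08381947)·8716000/1638 = 1035.3037.
Rural: Wₕ = 0.39232656; term = 0.39232656²·(1 − 0.02332151)·42600000/388 = 16505.357.
Urban: Wₕ = 0.14684243; term = 0.14684243²·(1 − 0.22948450)·18610000/1429 = 216.37079.
Sum = 17757.031.
SE = √(17757.031) = 133.3.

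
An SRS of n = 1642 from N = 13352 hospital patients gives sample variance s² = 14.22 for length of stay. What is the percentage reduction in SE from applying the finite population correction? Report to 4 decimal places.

6.3505

f = n/N = 1642/13352 = 0.12297783.
SE_no-fpc = √(s²/n) = 0.093060037; SE_fpc = √((1−f)s²/n) = 0.087150224.
Ratio = √(1−f) = 0.93649462. Reduction = 100·(1 − 0.93649462) = 6.3505%.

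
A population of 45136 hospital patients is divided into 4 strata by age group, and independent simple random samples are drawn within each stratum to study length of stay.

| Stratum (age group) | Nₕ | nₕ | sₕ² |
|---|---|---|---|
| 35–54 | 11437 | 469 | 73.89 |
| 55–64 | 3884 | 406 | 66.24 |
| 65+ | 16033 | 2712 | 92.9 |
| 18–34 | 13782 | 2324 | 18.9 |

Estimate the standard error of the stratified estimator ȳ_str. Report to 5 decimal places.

0.12249

Var(ȳ_str) = Σₕ Wₕ²(1 − fₕ)sₕ²/nₕ with Wₕ = Nₕ/N, N = 45136.
35–54: Wₕ = 0.25338976; term = 0.25338976²·(1 − 0.04100726)·73.89/469 = 0.0097007709.
55–64: Wₕ = 0.08605105; term = 0.08605105²·(1 − 0.10453141)·66.24/406 = 0.0010818248.
65+: Wₕ = 0.35521535; term = 0.35521535²·(1 − 0.16915113)·92.9/2712 = 0.0035911332.
18–34: Wₕ = 0.30534385; term = 0.30534385²·(1 − 0.16862574)·18.9/2324 = 6.3037736 × 10^-4.
Sum = 0.015004106.
SE = √(0.015004106) = 0.12249.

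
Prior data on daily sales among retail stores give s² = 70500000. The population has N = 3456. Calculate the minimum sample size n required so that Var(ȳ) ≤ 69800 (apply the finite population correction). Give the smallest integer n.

Without fpc, n₀ = s²/D = 70500000/69800 = 1010.0287.
With fpc, (1 − n/N)·s²/n ≤ D requires n ≥ n₀/(1 + n₀/N) = 1010.0287/(1 + 1010.0287/3456) = 781.6025.
Rounding up, n = 782.

782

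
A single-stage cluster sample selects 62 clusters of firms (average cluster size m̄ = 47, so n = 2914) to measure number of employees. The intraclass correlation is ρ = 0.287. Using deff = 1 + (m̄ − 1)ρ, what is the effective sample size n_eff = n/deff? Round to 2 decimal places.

deff = 1 + (47 − 1)·0.287 = 1 + 13.202 = 14.202.
n_eff = 2914 / 14.202 = 205.18.

205.18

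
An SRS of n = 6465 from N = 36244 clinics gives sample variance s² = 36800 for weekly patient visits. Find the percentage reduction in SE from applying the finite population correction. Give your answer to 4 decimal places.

9.3564

f = n/N = 6465/36244 = 0.17837435.
SE_no-fpc = √(s²/n) = 2.3858308; SE_fpc = √((1−f)s²/n) = 2.1626022.
Ratio = √(1−f) = 0.90643568. Reduction = 100·(1 − 0.90643568) = 9.3564%.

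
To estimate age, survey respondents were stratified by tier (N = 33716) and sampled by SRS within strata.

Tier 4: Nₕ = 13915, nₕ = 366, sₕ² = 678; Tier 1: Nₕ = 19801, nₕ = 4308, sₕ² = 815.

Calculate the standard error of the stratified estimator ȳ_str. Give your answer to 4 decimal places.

0.5986

Var(ȳ_str) = Σₕ Wₕ²(1 − fₕ)sₕ²/nₕ with Wₕ = Nₕ/N, N = 33716.
Tier 4: Wₕ = 0.41271207; term = 0.41271207²·(1 − 0.02630255)·678/366 = 0.30723237.
Tier 1: Wₕ = 0.58728793; term = 0.58728793²·(1 − 0.21756477)·815/4308 = 0.051054317.
Sum = 0.35828669.
SE = √(0.35828669) = 0.5986.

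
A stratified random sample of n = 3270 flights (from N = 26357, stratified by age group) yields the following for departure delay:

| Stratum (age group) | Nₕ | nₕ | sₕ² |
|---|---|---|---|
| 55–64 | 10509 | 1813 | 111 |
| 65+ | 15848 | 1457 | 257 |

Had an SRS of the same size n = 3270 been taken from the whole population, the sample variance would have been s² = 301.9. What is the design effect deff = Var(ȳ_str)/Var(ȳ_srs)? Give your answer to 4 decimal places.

0.8157

Var(ȳ_str) = Σ Wₕ²(1−fₕ)sₕ²/nₕ with Wₕ = Nₕ/26357:
  55–64: (10509/26357)²·(1−1813/10509)·111/1813 = 0.0080540467
  65+: (15848/26357)²·(1−1457/15848)·257/1457 = 0.057909132
  → Var(ȳ_str) = 0.065963179.
Var(ȳ_srs) = (1 − 3270/26357)·301.9/3270 = 0.080869896.
deff = 0.065963179 / 0.080869896 = 0.8157.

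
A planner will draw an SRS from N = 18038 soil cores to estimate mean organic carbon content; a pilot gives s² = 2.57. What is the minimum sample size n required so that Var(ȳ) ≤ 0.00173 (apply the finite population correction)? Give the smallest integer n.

Without fpc, n₀ = s²/D = 2.57/0.00173 = 1485.5491.
With fpc, (1 − n/N)·s²/n ≤ D requires n ≥ n₀/(1 + n₀/N) = 1485.5491/(1 + 1485.5491/18038) = 1372.5135.
Rounding up, n = 1373.

1373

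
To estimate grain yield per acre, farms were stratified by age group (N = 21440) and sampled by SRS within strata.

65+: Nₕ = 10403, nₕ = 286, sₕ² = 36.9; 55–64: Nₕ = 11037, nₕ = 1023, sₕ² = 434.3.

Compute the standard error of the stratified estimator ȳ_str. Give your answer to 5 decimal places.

0.36279

Var(ȳ_str) = Σₕ Wₕ²(1 − fₕ)sₕ²/nₕ with Wₕ = Nₕ/N, N = 21440.
65+: Wₕ = 0.48521455; term = 0.48521455²·(1 − 0.02749207)·36.9/286 = 0.029540723.
55–64: Wₕ = 0.51478545; term = 0.51478545²·(1 − 0.09268823)·434.3/1023 = 0.10207591.
Sum = 0.13161663.
SE = √(0.13161663) = 0.36279.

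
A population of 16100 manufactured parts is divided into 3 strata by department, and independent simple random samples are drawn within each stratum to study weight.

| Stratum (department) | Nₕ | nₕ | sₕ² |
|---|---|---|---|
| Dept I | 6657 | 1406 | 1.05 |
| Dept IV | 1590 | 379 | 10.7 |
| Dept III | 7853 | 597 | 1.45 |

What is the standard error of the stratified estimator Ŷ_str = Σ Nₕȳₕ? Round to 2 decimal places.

Var(Ŷ_str) = Σₕ Nₕ²(1 − fₕ)sₕ²/nₕ.
Dept I: 6657²·(1 − 1406/6657)·1.05/1406 = 26105.051.
Dept IV: 1590²·(1 − 379/1590)·10.7/379 = 54360.799.
Dept III: 7853²·(1 − 597/7853)·1.45/597 = 138396.96.
Sum = 218862.81.
SE = √(218862.81) = 467.83.

467.83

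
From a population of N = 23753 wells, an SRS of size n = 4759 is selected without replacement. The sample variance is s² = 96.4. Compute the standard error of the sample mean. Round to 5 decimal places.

Under SRS without replacement, Var(ȳ) = (1 − f)·s²/n with f = n/N = 4759/23753 = 0.20035364.
Var(ȳ) = (1 − 0.20035364)·96.4/4759 = 0.79964636·0.020256356 = 0.016197922.
SE(ȳ) = √(0.016197922) = 0.12727.

0.12727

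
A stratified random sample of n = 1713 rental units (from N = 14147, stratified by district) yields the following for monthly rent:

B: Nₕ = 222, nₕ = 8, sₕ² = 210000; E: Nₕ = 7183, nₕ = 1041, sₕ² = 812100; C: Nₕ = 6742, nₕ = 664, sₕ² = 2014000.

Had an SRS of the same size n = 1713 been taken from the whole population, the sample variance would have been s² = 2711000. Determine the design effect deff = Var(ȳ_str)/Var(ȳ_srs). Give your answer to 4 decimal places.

0.5746

Var(ȳ_str) = Σ Wₕ²(1−fₕ)sₕ²/nₕ with Wₕ = Nₕ/14147:
  B: (222/14147)²·(1−8/222)·210000/8 = 6.2311377
  E: (7183/14147)²·(1−1041/7183)·812100/1041 = 171.96725
  C: (6742/14147)²·(1−664/6742)·2014000/664 = 621.02935
  → Var(ȳ_str) = 799.22774.
Var(ȳ_srs) = (1 − 1713/14147)·2711000/1713 = 1390.9729.
deff = 799.22774 / 1390.9729 = 0.5746.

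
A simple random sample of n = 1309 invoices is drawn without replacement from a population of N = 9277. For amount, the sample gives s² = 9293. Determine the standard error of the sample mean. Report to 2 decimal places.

2.47

Under SRS without replacement, Var(ȳ) = (1 − f)·s²/n with f = n/N = 1309/9277 = 0.14110165.
Var(ȳ) = (1 − 0.14110165)·9293/1309 = 0.85889835·7.0993125 = 6.0975878.
SE(ȳ) = √(6.0975878) = 2.47.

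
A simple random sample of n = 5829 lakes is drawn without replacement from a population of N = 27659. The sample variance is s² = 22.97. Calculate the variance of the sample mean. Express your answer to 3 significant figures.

Under SRS without replacement, Var(ȳ) = (1 − f)·s²/n with f = n/N = 5829/27659 = 0.21074515.
Var(ȳ) = (1 − 0.21074515)·22.97/5829 = 0.78925485·0.0039406416 = 0.0031101705.

0.00311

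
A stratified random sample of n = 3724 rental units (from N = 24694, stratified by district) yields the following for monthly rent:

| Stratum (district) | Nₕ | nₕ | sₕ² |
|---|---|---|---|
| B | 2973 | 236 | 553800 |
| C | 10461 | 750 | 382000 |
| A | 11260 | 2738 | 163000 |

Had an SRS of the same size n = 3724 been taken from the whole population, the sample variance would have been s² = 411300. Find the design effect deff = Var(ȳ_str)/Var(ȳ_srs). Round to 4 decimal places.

1.3384

Var(ȳ_str) = Σ Wₕ²(1−fₕ)sₕ²/nₕ with Wₕ = Nₕ/24694:
  B: (2973/24694)²·(1−236/2973)·553800/236 = 31.313223
  C: (10461/24694)²·(1−750/10461)·382000/750 = 84.850883
  A: (11260/24694)²·(1−2738/11260)·163000/2738 = 9.368093
  → Var(ȳ_str) = 125.5322.
Var(ȳ_srs) = (1 − 3724/24694)·411300/3724 = 93.789889.
deff = 125.5322 / 93.789889 = 1.3384.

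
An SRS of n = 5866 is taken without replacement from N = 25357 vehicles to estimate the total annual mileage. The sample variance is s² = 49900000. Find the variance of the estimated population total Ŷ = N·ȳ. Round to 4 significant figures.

4.204 × 10^12

Var(Ŷ) = N²·Var(ȳ) = N²·(1 − n/N)·s²/n.
f = 5866/25357 = 0.23133651; Var(ȳ) = 0.76866349·49900000/5866 = 6538.7501.
Var(Ŷ) = 25357² · 6538.7501 = 4.2042689 × 10^12.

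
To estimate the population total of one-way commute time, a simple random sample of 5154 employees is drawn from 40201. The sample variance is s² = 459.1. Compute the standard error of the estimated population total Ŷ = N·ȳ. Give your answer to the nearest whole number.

Var(Ŷ) = N²·Var(ȳ) = N²·(1 − n/N)·s²/n.
f = 5154/40201 = 0.12820577; Var(ȳ) = 0.87179423·459.1/5154 = 0.077656332.
Var(Ŷ) = 40201² · 0.077656332 = 1.2550198 × 10^8.
SE(Ŷ) = √(1.2550198 × 10^8) = 11203.

11203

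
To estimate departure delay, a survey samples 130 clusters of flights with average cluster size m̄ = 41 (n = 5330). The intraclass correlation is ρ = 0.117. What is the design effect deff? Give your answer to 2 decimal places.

deff = 1 + (41 − 1)·0.117 = 1 + 4.68 = 5.68.

5.68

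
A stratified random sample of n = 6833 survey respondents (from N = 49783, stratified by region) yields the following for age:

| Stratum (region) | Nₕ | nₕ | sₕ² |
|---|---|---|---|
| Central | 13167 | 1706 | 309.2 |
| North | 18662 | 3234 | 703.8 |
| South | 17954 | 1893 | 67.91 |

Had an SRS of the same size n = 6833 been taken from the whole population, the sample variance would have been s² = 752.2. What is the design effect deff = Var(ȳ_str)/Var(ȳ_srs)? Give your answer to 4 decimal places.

Var(ȳ_str) = Σ Wₕ²(1−fₕ)sₕ²/nₕ with Wₕ = Nₕ/49783:
  Central: (13167/49783)²·(1−1706/13167)·309.2/1706 = 0.011035898
  North: (18662/49783)²·(1−3234/18662)·703.8/3234 = 0.025282204
  South: (17954/49783)²·(1−1893/17954)·67.91/1893 = 0.0041740225
  → Var(ȳ_str) = 0.040492125.
Var(ȳ_srs) = (1 − 6833/49783)·752.2/6833 = 0.094973843.
deff = 0.040492125 / 0.094973843 = 0.4264.

0.4264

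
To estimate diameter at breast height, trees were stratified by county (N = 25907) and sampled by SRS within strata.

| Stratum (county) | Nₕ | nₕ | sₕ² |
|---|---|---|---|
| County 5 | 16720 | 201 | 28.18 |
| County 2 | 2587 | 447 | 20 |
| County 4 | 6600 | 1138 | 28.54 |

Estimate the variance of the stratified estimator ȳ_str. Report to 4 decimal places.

Var(ȳ_str) = Σₕ Wₕ²(1 − fₕ)sₕ²/nₕ with Wₕ = Nₕ/N, N = 25907.
County 5: Wₕ = 0.64538542; term = 0.64538542²·(1 − 0.01202153)·28.18/201 = 0.057694008.
County 2: Wₕ = 0.09985718; term = 0.09985718²·(1 − 0.17278701)·20/447 = 3.6906123 × 10^-4.
County 4: Wₕ = 0.25475740; term = 0.25475740²·(1 − 0.17242424)·28.54/1138 = 0.001347017.
Sum = 0.059410086.

0.0594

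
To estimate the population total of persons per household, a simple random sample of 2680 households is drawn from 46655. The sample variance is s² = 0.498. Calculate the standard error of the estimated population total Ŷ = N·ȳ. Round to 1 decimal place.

617.4

Var(Ŷ) = N²·Var(ȳ) = N²·(1 − n/N)·s²/n.
f = 2680/46655 = 0.05744293; Var(ȳ) = 0.94255707·0.498/2680 = 1.751468 × 10^-4.
Var(Ŷ) = 46655² · (1.751468 × 10^-4) = 381240.12.
SE(Ŷ) = √(381240.12) = 617.4.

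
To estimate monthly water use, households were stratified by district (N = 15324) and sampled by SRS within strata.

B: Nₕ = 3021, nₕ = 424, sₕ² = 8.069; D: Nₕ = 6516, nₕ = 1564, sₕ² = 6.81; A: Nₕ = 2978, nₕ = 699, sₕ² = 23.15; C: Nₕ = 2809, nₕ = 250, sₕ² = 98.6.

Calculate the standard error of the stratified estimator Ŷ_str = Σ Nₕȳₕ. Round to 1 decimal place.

Var(Ŷ_str) = Σₕ Nₕ²(1 − fₕ)sₕ²/nₕ.
B: 3021²·(1 − 424/3021)·8.069/424 = 149305.75.
D: 6516²·(1 − 1564/6516)·6.81/1564 = 140498.63.
A: 2978²·(1 − 699/2978)·23.15/699 = 224772.33.
C: 2809²·(1 − 250/2809)·98.6/250 = 2.8350383 × 10^6.
Sum = 3.349615 × 10^6.
SE = √(3.349615 × 10^6) = 1830.2.

1830.2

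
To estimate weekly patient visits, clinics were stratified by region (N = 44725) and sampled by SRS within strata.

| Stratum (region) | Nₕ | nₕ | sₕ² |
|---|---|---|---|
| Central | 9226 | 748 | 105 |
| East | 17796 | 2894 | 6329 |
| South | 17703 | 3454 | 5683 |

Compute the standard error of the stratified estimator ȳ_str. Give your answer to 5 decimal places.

Var(ȳ_str) = Σₕ Wₕ²(1 − fₕ)sₕ²/nₕ with Wₕ = Nₕ/N, N = 44725.
Central: Wₕ = 0.20628284; term = 0.20628284²·(1 − 0.08107522)·105/748 = 0.005489008.
East: Wₕ = 0.39789827; term = 0.39789827²·(1 − 0.16262081)·6329/2894 = 0.28993646.
South: Wₕ = 0.39581889; term = 0.39581889²·(1 − 0.19510817)·5683/3454 = 0.20748461.
Sum = 0.50291008.
SE = √(0.50291008) = 0.70916.

0.70916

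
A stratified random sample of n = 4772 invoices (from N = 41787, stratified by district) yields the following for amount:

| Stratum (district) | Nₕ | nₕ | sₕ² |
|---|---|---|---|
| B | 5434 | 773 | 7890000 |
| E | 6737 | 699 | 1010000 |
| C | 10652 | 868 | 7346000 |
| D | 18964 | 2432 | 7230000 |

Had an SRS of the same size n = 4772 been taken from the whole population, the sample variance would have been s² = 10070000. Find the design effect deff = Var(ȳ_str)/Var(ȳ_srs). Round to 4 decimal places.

0.6530

Var(ȳ_str) = Σ Wₕ²(1−fₕ)sₕ²/nₕ with Wₕ = Nₕ/41787:
  B: (5434/41787)²·(1−773/5434)·7890000/773 = 148.05186
  E: (6737/41787)²·(1−699/6737)·1010000/699 = 33.66057
  C: (10652/41787)²·(1−868/10652)·7346000/868 = 505.12215
  D: (18964/41787)²·(1−2432/18964)·7230000/2432 = 533.76204
  → Var(ȳ_str) = 1220.5966.
Var(ȳ_srs) = (1 − 4772/41787)·10070000/4772 = 1869.2423.
deff = 1220.5966 / 1869.2423 = 0.6530.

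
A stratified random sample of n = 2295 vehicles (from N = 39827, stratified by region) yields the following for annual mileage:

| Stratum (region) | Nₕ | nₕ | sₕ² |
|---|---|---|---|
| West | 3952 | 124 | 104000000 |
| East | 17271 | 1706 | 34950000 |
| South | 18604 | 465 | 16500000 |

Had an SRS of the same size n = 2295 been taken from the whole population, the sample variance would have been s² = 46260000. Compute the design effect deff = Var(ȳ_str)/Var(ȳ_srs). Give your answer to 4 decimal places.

Var(ȳ_str) = Σ Wₕ²(1−fₕ)sₕ²/nₕ with Wₕ = Nₕ/39827:
  West: (3952/39827)²·(1−124/3952)·104000000/124 = 7999.1774
  East: (17271/39827)²·(1−1706/17271)·34950000/1706 = 3471.9989
  South: (18604/39827)²·(1−465/18604)·16500000/465 = 7549.1052
  → Var(ȳ_str) = 19020.282.
Var(ȳ_srs) = (1 − 2295/39827)·46260000/2295 = 18995.339.
deff = 19020.282 / 18995.339 = 1.0013.

1.0013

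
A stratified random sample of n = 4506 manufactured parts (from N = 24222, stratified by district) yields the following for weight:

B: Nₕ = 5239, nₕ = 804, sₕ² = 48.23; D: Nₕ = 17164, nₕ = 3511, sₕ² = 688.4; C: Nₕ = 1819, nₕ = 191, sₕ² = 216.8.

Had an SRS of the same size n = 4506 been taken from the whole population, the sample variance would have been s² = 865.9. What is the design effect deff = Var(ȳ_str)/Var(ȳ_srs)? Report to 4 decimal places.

Var(ȳ_str) = Σ Wₕ²(1−fₕ)sₕ²/nₕ with Wₕ = Nₕ/24222:
  B: (5239/24222)²·(1−804/5239)·48.23/804 = 0.0023756543
  D: (17164/24222)²·(1−3511/17164)·688.4/3511 = 0.078313499
  C: (1819/24222)²·(1−191/1819)·216.8/191 = 0.0057291872
  → Var(ȳ_str) = 0.086418341.
Var(ȳ_srs) = (1 − 4506/24222)·865.9/4506 = 0.15641751.
deff = 0.086418341 / 0.15641751 = 0.5525.

0.5525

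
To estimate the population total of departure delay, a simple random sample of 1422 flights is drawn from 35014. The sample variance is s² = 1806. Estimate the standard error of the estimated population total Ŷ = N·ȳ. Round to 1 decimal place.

38649.9

Var(Ŷ) = N²·Var(ȳ) = N²·(1 − n/N)·s²/n.
f = 1422/35014 = 0.04061233; Var(ȳ) = 0.95938767·1806/1422 = 1.2184628.
Var(Ŷ) = 35014² · 1.2184628 = 1.4938113 × 10^9.
SE(Ŷ) = √(1.4938113 × 10^9) = 38649.9.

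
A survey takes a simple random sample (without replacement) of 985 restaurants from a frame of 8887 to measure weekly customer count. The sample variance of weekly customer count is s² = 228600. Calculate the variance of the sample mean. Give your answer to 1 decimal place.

206.4

Under SRS without replacement, Var(ȳ) = (1 − f)·s²/n with f = n/N = 985/8887 = 0.11083605.
Var(ȳ) = (1 − 0.11083605)·228600/985 = 0.88916395·232.08122 = 206.35825.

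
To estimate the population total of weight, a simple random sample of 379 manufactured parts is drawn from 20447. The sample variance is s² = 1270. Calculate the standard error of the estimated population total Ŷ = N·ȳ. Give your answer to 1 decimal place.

Var(Ŷ) = N²·Var(ȳ) = N²·(1 − n/N)·s²/n.
f = 379/20447 = 0.01853573; Var(ȳ) = 0.98146427·1270/379 = 3.2888117.
Var(Ŷ) = 20447² · 3.2888117 = 1.3749858 × 10^9.
SE(Ŷ) = √(1.3749858 × 10^9) = 37080.8.

37080.8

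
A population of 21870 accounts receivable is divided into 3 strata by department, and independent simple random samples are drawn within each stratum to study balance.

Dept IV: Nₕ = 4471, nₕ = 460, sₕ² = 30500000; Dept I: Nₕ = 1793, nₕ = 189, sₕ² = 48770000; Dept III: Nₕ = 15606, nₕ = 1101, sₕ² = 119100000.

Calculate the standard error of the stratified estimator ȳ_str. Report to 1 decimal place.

235.0

Var(ȳ_str) = Σₕ Wₕ²(1 − fₕ)sₕ²/nₕ with Wₕ = Nₕ/N, N = 21870.
Dept IV: Wₕ = 0.20443530; term = 0.20443530²·(1 − 0.10288526)·30500000/460 = 2486.0037.
Dept I: Wₕ = 0.08198445; term = 0.08198445²·(1 − 0.10540993)·48770000/189 = 1551.5938.
Dept III: Wₕ = 0.71358025; term = 0.71358025²·(1 − 0.07054979)·119100000/1101 = 51196.021.
Sum = 55233.619.
SE = √(55233.619) = 235.0.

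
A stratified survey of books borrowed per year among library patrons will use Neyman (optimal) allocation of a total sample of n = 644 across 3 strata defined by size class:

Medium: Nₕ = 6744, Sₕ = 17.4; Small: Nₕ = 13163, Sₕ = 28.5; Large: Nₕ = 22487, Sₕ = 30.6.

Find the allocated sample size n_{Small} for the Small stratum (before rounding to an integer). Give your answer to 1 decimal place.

204.6

Neyman allocation: nₕ = n·NₕSₕ / Σⱼ NⱼSⱼ.
Σ NⱼSⱼ = 6744·17.4 + 13163·28.5 + 22487·30.6 = 1.1805933 × 10^6.
n_{Small} = 644·13163·28.5 / (1.1805933 × 10^6) = 204.6.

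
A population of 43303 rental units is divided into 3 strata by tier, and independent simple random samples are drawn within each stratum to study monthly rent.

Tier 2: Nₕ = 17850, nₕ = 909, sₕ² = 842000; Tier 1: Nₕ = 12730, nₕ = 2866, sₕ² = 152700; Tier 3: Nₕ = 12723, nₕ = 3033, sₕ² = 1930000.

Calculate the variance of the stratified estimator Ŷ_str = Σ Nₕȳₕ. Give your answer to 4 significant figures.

Var(Ŷ_str) = Σₕ Nₕ²(1 − fₕ)sₕ²/nₕ.
Tier 2: 17850²·(1 − 909/17850)·842000/909 = 2.8010797 × 10^11.
Tier 1: 12730²·(1 − 2866/12730)·152700/2866 = 6.6902804 × 10^9.
Tier 3: 12723²·(1 − 3033/12723)·1930000/3033 = 7.8450949 × 10^10.
Sum = 3.652492 × 10^11.

3.652 × 10^11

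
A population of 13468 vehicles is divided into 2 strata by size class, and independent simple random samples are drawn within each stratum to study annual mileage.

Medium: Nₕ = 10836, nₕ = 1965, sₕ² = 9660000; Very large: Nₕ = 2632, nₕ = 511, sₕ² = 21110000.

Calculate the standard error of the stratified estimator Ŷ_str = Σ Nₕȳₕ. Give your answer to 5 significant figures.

838560

Var(Ŷ_str) = Σₕ Nₕ²(1 − fₕ)sₕ²/nₕ.
Medium: 10836²·(1 − 1965/10836)·9660000/1965 = 4.7255912 × 10^11.
Very large: 2632²·(1 − 511/2632)·21110000/511 = 2.3061836 × 10^11.
Sum = 7.0317748 × 10^11.
SE = √(7.0317748 × 10^11) = 838560.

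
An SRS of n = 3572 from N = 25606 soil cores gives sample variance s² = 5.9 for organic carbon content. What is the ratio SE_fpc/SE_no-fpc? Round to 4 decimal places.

0.9276

f = n/N = 3572/25606 = 0.13949856.
SE_no-fpc = √(s²/n) = 0.040641552; SE_fpc = √((1−f)s²/n) = 0.037700411.
Ratio = √(1−f) = 0.92763217.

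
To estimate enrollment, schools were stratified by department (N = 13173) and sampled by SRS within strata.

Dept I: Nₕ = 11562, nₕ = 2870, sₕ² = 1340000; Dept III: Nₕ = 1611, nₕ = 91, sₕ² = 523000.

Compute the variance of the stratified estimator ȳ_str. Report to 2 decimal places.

351.50

Var(ȳ_str) = Σₕ Wₕ²(1 − fₕ)sₕ²/nₕ with Wₕ = Nₕ/N, N = 13173.
Dept I: Wₕ = 0.87770440; term = 0.87770440²·(1 − 0.24822695)·1340000/2870 = 270.3997.
Dept III: Wₕ = 0.12229560; term = 0.12229560²·(1 − 0.05648665)·523000/91 = 81.101716.
Sum = 351.50142.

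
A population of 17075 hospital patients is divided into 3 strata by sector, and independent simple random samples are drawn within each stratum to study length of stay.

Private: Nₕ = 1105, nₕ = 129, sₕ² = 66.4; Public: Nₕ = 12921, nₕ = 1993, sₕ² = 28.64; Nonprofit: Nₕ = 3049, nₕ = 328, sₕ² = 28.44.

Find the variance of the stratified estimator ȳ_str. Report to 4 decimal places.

0.0113

Var(ȳ_str) = Σₕ Wₕ²(1 − fₕ)sₕ²/nₕ with Wₕ = Nₕ/N, N = 17075.
Private: Wₕ = 0.06471449; term = 0.06471449²·(1 − 0.11674208)·66.4/129 = 0.0019040092.
Public: Wₕ = 0.75672035; term = 0.75672035²·(1 − 0.15424503)·28.64/1993 = 0.0069595491.
Nonprofit: Wₕ = 0.17856515; term = 0.17856515²·(1 − 0.10757625)·28.44/328 = 0.0024672905.
Sum = 0.011330849.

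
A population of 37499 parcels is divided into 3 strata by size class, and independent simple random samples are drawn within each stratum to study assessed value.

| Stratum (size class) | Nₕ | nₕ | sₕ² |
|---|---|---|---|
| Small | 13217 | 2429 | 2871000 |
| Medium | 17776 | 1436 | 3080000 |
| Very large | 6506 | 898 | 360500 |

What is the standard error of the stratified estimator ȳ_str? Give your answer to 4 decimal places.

Var(ȳ_str) = Σₕ Wₕ²(1 − fₕ)sₕ²/nₕ with Wₕ = Nₕ/N, N = 37499.
Small: Wₕ = 0.35246273; term = 0.35246273²·(1 − 0.18377847)·2871000/2429 = 119.85058.
Medium: Wₕ = 0.47403931; term = 0.47403931²·(1 − 0.08078308)·3080000/1436 = 443.04006.
Very large: Wₕ = 0.17349796; term = 0.17349796²·(1 − 0.13802644)·360500/898 = 10.416255.
Sum = 573.3069.
SE = √(573.3069) = 23.9438.

23.9438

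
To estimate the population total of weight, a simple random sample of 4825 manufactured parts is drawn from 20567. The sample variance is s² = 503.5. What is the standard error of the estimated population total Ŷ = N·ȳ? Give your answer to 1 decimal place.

5812.5

Var(Ŷ) = N²·Var(ȳ) = N²·(1 − n/N)·s²/n.
f = 4825/20567 = 0.23459912; Var(ȳ) = 0.76540088·503.5/4825 = 0.079871367.
Var(Ŷ) = 20567² · 0.079871367 = 3.3785707 × 10^7.
SE(Ŷ) = √(3.3785707 × 10^7) = 5812.5.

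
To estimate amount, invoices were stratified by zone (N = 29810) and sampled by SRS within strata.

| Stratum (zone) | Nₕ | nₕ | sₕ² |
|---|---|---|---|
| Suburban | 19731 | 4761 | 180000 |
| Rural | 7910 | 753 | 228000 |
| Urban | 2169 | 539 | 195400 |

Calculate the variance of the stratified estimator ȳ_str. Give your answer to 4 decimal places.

Var(ȳ_str) = Σₕ Wₕ²(1 − fₕ)sₕ²/nₕ with Wₕ = Nₕ/N, N = 29810.
Suburban: Wₕ = 0.66189198; term = 0.66189198²·(1 − 0.24129542)·180000/4761 = 12.566701.
Rural: Wₕ = 0.26534720; term = 0.26534720²·(1 − 0.09519595)·228000/753 = 19.289609.
Urban: Wₕ = 0.07276082; term = 0.07276082²·(1 − 0.24850161)·195400/539 = 1.4423113.
Sum = 33.298621.

33.2986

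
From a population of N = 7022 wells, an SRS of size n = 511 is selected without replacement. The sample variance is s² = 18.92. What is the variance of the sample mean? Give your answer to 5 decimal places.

0.03433

Under SRS without replacement, Var(ȳ) = (1 − f)·s²/n with f = n/N = 511/7022 = 0.07277129.
Var(ȳ) = (1 − 0.07277129)·18.92/511 = 0.92722871·0.03702544 = 0.034331051.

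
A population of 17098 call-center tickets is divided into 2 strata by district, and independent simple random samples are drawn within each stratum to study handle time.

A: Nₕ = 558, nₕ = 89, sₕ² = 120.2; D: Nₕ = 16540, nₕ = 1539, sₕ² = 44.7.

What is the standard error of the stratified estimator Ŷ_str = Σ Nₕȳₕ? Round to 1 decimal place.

2749.5

Var(Ŷ_str) = Σₕ Nₕ²(1 − fₕ)sₕ²/nₕ.
A: 558²·(1 − 89/558)·120.2/89 = 353444.72.
D: 16540²·(1 − 1539/16540)·44.7/1539 = 7.2065038 × 10^6.
Sum = 7.5599485 × 10^6.
SE = √(7.5599485 × 10^6) = 2749.5.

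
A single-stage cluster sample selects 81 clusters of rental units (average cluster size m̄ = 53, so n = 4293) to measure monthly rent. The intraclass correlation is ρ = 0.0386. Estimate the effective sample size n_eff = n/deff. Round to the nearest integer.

deff = 1 + (53 − 1)·0.0386 = 1 + 2.0072 = 3.0072.
n_eff = 4293 / 3.0072 = 1428.

1428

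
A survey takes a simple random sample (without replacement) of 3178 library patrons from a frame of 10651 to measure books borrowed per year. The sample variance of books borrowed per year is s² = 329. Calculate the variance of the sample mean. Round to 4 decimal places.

0.0726

Under SRS without replacement, Var(ȳ) = (1 − f)·s²/n with f = n/N = 3178/10651 = 0.29837574.
Var(ȳ) = (1 − 0.29837574)·329/3178 = 0.70162426·0.10352423 = 0.072635111.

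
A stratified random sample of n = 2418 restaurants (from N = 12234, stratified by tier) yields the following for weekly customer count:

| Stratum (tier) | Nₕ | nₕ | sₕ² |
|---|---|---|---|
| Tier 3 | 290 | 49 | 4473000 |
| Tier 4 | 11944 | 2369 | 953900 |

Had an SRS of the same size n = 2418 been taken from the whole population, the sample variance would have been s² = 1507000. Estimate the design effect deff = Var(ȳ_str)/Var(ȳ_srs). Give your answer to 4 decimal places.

0.7005

Var(ȳ_str) = Σ Wₕ²(1−fₕ)sₕ²/nₕ with Wₕ = Nₕ/12234:
  Tier 3: (290/12234)²·(1−49/290)·4473000/49 = 42.626621
  Tier 4: (11944/12234)²·(1−2369/11944)·953900/2369 = 307.67302
  → Var(ȳ_str) = 350.29964.
Var(ȳ_srs) = (1 − 2418/12234)·1507000/2418 = 500.06105.
deff = 350.29964 / 500.06105 = 0.7005.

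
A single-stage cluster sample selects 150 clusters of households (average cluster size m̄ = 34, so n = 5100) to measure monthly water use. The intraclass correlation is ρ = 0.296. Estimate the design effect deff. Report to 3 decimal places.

deff = 1 + (34 − 1)·0.296 = 1 + 9.768 = 10.768.

10.768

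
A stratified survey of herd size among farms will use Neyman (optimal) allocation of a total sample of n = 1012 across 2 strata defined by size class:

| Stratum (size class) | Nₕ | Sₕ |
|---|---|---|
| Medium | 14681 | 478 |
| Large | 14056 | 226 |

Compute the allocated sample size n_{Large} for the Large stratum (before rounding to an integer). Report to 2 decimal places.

Neyman allocation: nₕ = n·NₕSₕ / Σⱼ NⱼSⱼ.
Σ NⱼSⱼ = 14681·478 + 14056·226 = 1.0194174 × 10^7.
n_{Large} = 1012·14056·226 / (1.0194174 × 10^7) = 315.35.

315.35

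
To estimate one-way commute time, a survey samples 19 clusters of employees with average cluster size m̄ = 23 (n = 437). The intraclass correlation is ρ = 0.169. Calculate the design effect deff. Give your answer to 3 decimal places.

deff = 1 + (23 − 1)·0.169 = 1 + 3.718 = 4.718.

4.718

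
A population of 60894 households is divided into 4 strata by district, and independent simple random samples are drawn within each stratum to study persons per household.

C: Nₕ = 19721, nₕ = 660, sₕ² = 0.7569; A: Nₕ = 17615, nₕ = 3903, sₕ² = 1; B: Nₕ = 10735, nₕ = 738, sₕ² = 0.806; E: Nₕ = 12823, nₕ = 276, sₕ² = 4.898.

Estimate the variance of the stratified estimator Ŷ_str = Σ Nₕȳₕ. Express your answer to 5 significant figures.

3.4654 × 10^6

Var(Ŷ_str) = Σₕ Nₕ²(1 − fₕ)sₕ²/nₕ.
C: 19721²·(1 − 660/19721)·0.7569/660 = 431091.23.
A: 17615²·(1 − 3903/17615)·1/3903 = 61884.93.
B: 10735²·(1 − 738/10735)·0.806/738 = 117206.16.
E: 12823²·(1 − 276/12823)·4.898/276 = 2.8552178 × 10^6.
Sum = 3.4654001 × 10^6.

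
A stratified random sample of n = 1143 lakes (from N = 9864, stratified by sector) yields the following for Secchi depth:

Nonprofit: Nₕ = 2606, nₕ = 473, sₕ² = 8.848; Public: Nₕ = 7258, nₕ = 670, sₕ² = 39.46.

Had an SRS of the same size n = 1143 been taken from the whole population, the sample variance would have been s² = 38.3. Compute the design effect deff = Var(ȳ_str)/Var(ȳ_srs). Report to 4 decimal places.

Var(ȳ_str) = Σ Wₕ²(1−fₕ)sₕ²/nₕ with Wₕ = Nₕ/9864:
  Nonprofit: (2606/9864)²·(1−473/2606)·8.848/473 = 0.0010686688
  Public: (7258/9864)²·(1−670/7258)·39.46/670 = 0.028943211
  → Var(ȳ_str) = 0.03001188.
Var(ȳ_srs) = (1 − 1143/9864)·38.3/1143 = 0.029625505.
deff = 0.03001188 / 0.029625505 = 1.0130.

1.0130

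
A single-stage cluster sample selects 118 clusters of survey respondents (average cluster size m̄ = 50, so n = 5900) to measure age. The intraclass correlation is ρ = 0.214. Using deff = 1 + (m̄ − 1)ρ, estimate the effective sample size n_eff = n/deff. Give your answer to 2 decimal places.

deff = 1 + (50 − 1)·0.214 = 1 + 10.486 = 11.486.
n_eff = 5900 / 11.486 = 513.67.

513.67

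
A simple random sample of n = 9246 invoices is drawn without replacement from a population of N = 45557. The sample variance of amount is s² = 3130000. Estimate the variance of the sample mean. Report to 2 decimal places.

269.82

Under SRS without replacement, Var(ȳ) = (1 − f)·s²/n with f = n/N = 9246/45557 = 0.20295454.
Var(ȳ) = (1 − 0.20295454)·3130000/9246 = 0.79704546·338.52477 = 269.81963.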